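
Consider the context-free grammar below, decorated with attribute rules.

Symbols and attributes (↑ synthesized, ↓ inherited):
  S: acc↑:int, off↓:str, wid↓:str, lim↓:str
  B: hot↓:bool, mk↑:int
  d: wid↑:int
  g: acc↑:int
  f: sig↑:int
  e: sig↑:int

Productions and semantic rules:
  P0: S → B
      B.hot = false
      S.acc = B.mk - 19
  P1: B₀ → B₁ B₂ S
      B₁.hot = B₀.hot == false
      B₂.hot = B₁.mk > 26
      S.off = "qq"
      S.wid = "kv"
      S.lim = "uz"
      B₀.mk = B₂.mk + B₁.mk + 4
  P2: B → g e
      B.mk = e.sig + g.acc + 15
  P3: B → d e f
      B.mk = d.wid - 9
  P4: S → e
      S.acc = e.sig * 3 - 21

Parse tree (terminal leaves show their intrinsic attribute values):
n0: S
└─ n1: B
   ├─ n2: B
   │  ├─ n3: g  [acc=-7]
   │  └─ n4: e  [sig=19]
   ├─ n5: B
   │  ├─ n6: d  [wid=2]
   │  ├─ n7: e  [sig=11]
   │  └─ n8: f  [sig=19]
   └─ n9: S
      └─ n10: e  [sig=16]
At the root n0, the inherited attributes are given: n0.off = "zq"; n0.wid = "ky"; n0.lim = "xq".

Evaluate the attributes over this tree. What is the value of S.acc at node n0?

1. n0.off = "zq"  [given at root]
2. n0.wid = "ky"  [given at root]
3. n0.lim = "xq"  [given at root]
4. n1.hot = false  [false]
5. n2.hot = true  [B₀.hot == false]
6. n3.acc = -7  [terminal]
7. n4.sig = 19  [terminal]
8. n2.mk = 27  [e.sig + g.acc + 15]
9. n5.hot = true  [B₁.mk > 26]
10. n6.wid = 2  [terminal]
11. n7.sig = 11  [terminal]
12. n8.sig = 19  [terminal]
13. n5.mk = -7  [d.wid - 9]
14. n9.off = "qq"  ["qq"]
15. n9.wid = "kv"  ["kv"]
16. n9.lim = "uz"  ["uz"]
17. n10.sig = 16  [terminal]
18. n9.acc = 27  [e.sig * 3 - 21]
19. n1.mk = 24  [B₂.mk + B₁.mk + 4]
20. n0.acc = 5  [B.mk - 19]

5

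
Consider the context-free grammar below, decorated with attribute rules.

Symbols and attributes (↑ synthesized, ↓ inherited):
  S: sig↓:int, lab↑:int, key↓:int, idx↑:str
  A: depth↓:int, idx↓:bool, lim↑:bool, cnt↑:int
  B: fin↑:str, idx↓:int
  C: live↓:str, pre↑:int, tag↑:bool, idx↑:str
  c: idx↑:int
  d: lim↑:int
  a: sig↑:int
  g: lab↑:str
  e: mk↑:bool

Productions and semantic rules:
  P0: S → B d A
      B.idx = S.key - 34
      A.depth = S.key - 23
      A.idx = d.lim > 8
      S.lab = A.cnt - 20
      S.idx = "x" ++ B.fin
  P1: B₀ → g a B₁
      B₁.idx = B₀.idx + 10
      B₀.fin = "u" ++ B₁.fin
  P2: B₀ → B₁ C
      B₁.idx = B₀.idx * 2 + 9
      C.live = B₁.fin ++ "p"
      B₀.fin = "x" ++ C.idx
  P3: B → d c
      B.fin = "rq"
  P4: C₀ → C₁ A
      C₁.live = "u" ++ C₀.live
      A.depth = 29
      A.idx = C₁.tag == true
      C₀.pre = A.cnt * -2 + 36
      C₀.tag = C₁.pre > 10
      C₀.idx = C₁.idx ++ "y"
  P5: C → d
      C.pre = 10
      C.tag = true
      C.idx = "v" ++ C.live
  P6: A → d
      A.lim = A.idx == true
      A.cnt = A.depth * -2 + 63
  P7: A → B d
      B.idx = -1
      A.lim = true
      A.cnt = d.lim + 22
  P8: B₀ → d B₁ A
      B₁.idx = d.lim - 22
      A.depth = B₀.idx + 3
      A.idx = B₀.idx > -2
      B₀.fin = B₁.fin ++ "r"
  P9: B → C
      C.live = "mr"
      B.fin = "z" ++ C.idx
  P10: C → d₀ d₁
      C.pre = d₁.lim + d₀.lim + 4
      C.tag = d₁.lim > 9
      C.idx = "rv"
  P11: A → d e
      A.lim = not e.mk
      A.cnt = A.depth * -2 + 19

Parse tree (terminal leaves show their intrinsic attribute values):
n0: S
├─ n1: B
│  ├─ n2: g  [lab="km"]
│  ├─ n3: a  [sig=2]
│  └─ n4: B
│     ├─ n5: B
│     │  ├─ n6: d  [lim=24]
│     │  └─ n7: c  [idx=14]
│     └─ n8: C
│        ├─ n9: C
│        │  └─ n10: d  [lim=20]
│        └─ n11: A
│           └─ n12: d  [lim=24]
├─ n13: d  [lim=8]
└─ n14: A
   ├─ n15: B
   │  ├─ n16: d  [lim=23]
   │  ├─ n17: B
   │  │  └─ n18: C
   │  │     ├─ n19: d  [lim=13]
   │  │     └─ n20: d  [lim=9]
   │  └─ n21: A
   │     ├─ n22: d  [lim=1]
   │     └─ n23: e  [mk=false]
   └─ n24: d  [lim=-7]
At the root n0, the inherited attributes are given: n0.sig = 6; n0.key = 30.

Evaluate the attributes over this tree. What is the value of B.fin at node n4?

"xvurqpy"

1. n0.sig = 6  [given at root]
2. n0.key = 30  [given at root]
3. n1.idx = -4  [S.key - 34]
4. n2.lab = "km"  [terminal]
5. n3.sig = 2  [terminal]
6. n4.idx = 6  [B₀.idx + 10]
7. n5.idx = 21  [B₀.idx * 2 + 9]
8. n6.lim = 24  [terminal]
9. n7.idx = 14  [terminal]
10. n5.fin = "rq"  ["rq"]
11. n8.live = "rqp"  [B₁.fin ++ "p"]
12. n9.live = "urqp"  ["u" ++ C₀.live]
13. n10.lim = 20  [terminal]
14. n9.pre = 10  [10]
15. n9.tag = true  [true]
16. n9.idx = "vurqp"  ["v" ++ C.live]
17. n11.depth = 29  [29]
18. n11.idx = true  [C₁.tag == true]
19. n12.lim = 24  [terminal]
20. n11.lim = true  [A.idx == true]
21. n11.cnt = 5  [A.depth * -2 + 63]
22. n8.pre = 26  [A.cnt * -2 + 36]
23. n8.tag = false  [C₁.pre > 10]
24. n8.idx = "vurqpy"  [C₁.idx ++ "y"]
25. n4.fin = "xvurqpy"  ["x" ++ C.idx]
26. n1.fin = "uxvurqpy"  ["u" ++ B₁.fin]
27. n13.lim = 8  [terminal]
28. n14.depth = 7  [S.key - 23]
29. n14.idx = false  [d.lim > 8]
30. n15.idx = -1  [-1]
31. n16.lim = 23  [terminal]
32. n17.idx = 1  [d.lim - 22]
33. n18.live = "mr"  ["mr"]
34. n19.lim = 13  [terminal]
35. n20.lim = 9  [terminal]
36. n18.pre = 26  [d₁.lim + d₀.lim + 4]
37. n18.tag = false  [d₁.lim > 9]
38. n18.idx = "rv"  ["rv"]
39. n17.fin = "zrv"  ["z" ++ C.idx]
40. n21.depth = 2  [B₀.idx + 3]
41. n21.idx = true  [B₀.idx > -2]
42. n22.lim = 1  [terminal]
43. n23.mk = false  [terminal]
44. n21.lim = true  [not e.mk]
45. n21.cnt = 15  [A.depth * -2 + 19]
46. n15.fin = "zrvr"  [B₁.fin ++ "r"]
47. n24.lim = -7  [terminal]
48. n14.lim = true  [true]
49. n14.cnt = 15  [d.lim + 22]
50. n0.lab = -5  [A.cnt - 20]
51. n0.idx = "xuxvurqpy"  ["x" ++ B.fin]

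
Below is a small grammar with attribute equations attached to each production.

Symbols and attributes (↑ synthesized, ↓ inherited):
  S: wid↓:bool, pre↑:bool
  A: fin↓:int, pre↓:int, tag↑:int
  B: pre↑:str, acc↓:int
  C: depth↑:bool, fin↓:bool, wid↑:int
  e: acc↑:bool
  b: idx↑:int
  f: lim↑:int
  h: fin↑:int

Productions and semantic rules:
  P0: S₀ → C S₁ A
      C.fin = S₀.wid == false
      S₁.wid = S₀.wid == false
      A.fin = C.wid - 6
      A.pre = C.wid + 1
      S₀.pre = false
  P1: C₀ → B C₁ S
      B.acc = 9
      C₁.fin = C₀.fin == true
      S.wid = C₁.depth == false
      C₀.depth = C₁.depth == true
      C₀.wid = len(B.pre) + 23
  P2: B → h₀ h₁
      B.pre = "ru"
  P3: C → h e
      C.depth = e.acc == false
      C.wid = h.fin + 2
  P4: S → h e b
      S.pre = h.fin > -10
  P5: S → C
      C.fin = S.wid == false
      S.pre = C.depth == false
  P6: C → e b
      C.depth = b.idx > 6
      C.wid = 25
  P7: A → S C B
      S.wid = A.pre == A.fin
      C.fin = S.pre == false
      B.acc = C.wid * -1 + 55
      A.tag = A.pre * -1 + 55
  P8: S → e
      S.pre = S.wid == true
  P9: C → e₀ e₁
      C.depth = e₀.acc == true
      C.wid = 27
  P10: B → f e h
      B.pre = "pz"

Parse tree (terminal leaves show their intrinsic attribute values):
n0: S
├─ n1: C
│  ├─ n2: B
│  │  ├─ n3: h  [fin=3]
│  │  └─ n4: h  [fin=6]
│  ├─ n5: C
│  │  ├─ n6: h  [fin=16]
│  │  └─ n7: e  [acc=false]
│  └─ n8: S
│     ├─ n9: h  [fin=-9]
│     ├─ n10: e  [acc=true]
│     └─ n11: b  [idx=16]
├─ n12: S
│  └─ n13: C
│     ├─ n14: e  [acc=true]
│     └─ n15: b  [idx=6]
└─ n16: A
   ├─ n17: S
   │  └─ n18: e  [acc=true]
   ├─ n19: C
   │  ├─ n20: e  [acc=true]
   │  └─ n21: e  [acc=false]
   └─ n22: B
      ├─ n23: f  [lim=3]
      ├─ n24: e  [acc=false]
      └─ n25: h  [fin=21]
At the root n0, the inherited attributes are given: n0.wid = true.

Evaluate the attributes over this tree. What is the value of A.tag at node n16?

1. n0.wid = true  [given at root]
2. n1.fin = false  [S₀.wid == false]
3. n2.acc = 9  [9]
4. n3.fin = 3  [terminal]
5. n4.fin = 6  [terminal]
6. n2.pre = "ru"  ["ru"]
7. n5.fin = false  [C₀.fin == true]
8. n6.fin = 16  [terminal]
9. n7.acc = false  [terminal]
10. n5.depth = true  [e.acc == false]
11. n5.wid = 18  [h.fin + 2]
12. n8.wid = false  [C₁.depth == false]
13. n9.fin = -9  [terminal]
14. n10.acc = true  [terminal]
15. n11.idx = 16  [terminal]
16. n8.pre = true  [h.fin > -10]
17. n1.depth = true  [C₁.depth == true]
18. n1.wid = 25  [len(B.pre) + 23]
19. n12.wid = false  [S₀.wid == false]
20. n13.fin = true  [S.wid == false]
21. n14.acc = true  [terminal]
22. n15.idx = 6  [terminal]
23. n13.depth = false  [b.idx > 6]
24. n13.wid = 25  [25]
25. n12.pre = true  [C.depth == false]
26. n16.fin = 19  [C.wid - 6]
27. n16.pre = 26  [C.wid + 1]
28. n17.wid = false  [A.pre == A.fin]
29. n18.acc = true  [terminal]
30. n17.pre = false  [S.wid == true]
31. n19.fin = true  [S.pre == false]
32. n20.acc = true  [terminal]
33. n21.acc = false  [terminal]
34. n19.depth = true  [e₀.acc == true]
35. n19.wid = 27  [27]
36. n22.acc = 28  [C.wid * -1 + 55]
37. n23.lim = 3  [terminal]
38. n24.acc = false  [terminal]
39. n25.fin = 21  [terminal]
40. n22.pre = "pz"  ["pz"]
41. n16.tag = 29  [A.pre * -1 + 55]
42. n0.pre = false  [false]

29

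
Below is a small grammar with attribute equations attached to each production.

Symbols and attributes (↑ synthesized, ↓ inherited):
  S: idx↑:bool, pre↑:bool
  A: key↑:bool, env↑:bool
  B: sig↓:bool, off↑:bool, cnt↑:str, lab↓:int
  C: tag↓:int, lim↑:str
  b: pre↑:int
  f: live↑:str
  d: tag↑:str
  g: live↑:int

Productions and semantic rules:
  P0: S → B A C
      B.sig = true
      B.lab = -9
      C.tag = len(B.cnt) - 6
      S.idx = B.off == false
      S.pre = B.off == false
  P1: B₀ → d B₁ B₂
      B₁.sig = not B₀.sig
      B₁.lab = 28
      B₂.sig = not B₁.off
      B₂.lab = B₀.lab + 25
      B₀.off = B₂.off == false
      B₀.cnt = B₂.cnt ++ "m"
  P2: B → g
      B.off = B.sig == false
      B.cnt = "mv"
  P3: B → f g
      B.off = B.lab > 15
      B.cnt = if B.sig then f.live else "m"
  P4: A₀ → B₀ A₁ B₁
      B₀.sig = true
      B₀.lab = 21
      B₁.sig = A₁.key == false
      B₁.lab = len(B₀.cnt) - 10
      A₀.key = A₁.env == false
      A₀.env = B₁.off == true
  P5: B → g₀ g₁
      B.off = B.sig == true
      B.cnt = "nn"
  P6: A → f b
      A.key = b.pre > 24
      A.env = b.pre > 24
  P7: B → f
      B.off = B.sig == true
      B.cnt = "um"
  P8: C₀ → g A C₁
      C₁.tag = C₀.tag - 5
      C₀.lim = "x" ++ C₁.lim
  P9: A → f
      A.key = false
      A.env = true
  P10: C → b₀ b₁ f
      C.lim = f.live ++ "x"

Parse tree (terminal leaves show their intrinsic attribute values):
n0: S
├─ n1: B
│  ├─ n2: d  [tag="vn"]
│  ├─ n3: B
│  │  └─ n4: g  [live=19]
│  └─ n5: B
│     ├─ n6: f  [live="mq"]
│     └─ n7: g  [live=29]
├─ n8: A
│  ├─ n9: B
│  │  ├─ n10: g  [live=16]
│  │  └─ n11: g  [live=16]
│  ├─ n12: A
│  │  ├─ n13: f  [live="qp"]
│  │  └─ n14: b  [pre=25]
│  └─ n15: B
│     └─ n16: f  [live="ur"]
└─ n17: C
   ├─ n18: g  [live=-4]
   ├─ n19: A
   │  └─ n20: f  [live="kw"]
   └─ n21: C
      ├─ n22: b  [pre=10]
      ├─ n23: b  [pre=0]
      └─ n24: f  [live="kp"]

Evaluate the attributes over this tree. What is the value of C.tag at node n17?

-4

1. n1.sig = true  [true]
2. n1.lab = -9  [-9]
3. n2.tag = "vn"  [terminal]
4. n3.sig = false  [not B₀.sig]
5. n3.lab = 28  [28]
6. n4.live = 19  [terminal]
7. n3.off = true  [B.sig == false]
8. n3.cnt = "mv"  ["mv"]
9. n5.sig = false  [not B₁.off]
10. n5.lab = 16  [B₀.lab + 25]
11. n6.live = "mq"  [terminal]
12. n7.live = 29  [terminal]
13. n5.off = true  [B.lab > 15]
14. n5.cnt = "m"  [if B.sig then f.live else "m"]
15. n1.off = false  [B₂.off == false]
16. n1.cnt = "mm"  [B₂.cnt ++ "m"]
17. n9.sig = true  [true]
18. n9.lab = 21  [21]
19. n10.live = 16  [terminal]
20. n11.live = 16  [terminal]
21. n9.off = true  [B.sig == true]
22. n9.cnt = "nn"  ["nn"]
23. n13.live = "qp"  [terminal]
24. n14.pre = 25  [terminal]
25. n12.key = true  [b.pre > 24]
26. n12.env = true  [b.pre > 24]
27. n15.sig = false  [A₁.key == false]
28. n15.lab = -8  [len(B₀.cnt) - 10]
29. n16.live = "ur"  [terminal]
30. n15.off = false  [B.sig == true]
31. n15.cnt = "um"  ["um"]
32. n8.key = false  [A₁.env == false]
33. n8.env = false  [B₁.off == true]
34. n17.tag = -4  [len(B.cnt) - 6]
35. n18.live = -4  [terminal]
36. n20.live = "kw"  [terminal]
37. n19.key = false  [false]
38. n19.env = true  [true]
39. n21.tag = -9  [C₀.tag - 5]
40. n22.pre = 10  [terminal]
41. n23.pre = 0  [terminal]
42. n24.live = "kp"  [terminal]
43. n21.lim = "kpx"  [f.live ++ "x"]
44. n17.lim = "xkpx"  ["x" ++ C₁.lim]
45. n0.idx = true  [B.off == false]
46. n0.pre = true  [B.off == false]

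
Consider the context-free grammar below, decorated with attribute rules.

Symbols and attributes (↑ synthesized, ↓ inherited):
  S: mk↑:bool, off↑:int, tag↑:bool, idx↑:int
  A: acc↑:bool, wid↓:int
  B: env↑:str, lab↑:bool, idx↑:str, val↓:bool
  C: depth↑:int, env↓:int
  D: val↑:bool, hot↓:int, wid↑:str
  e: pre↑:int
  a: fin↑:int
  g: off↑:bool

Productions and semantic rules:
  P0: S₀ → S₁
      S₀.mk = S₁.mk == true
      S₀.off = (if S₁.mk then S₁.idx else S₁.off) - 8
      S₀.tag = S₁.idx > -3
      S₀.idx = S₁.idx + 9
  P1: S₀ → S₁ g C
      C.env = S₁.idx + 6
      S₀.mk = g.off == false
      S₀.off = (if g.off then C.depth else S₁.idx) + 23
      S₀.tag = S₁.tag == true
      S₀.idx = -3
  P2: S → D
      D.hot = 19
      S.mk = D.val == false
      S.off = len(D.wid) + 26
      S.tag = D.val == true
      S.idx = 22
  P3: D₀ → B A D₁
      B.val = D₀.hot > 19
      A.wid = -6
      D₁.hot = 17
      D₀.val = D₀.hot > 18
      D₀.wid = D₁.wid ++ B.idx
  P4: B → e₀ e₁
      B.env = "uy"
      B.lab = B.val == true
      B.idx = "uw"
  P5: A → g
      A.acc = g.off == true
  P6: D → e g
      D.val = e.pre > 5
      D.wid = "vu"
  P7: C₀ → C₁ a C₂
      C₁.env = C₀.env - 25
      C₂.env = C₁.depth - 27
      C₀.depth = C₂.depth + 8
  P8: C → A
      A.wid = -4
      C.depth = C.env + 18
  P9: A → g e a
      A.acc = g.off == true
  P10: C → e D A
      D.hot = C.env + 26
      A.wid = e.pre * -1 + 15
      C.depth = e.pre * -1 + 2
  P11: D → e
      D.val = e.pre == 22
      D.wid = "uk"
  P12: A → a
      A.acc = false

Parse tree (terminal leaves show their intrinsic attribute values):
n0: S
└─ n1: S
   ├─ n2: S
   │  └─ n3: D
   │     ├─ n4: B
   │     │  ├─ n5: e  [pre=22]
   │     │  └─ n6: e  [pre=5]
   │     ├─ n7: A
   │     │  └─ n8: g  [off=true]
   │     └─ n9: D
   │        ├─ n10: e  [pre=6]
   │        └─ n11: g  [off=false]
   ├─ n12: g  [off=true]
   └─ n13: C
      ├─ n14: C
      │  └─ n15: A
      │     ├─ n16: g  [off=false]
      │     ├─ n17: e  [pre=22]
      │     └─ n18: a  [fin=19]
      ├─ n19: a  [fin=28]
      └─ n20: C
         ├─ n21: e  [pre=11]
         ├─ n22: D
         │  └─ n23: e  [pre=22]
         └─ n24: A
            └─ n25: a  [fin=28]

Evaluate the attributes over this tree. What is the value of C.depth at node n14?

1. n3.hot = 19  [19]
2. n4.val = false  [D₀.hot > 19]
3. n5.pre = 22  [terminal]
4. n6.pre = 5  [terminal]
5. n4.env = "uy"  ["uy"]
6. n4.lab = false  [B.val == true]
7. n4.idx = "uw"  ["uw"]
8. n7.wid = -6  [-6]
9. n8.off = true  [terminal]
10. n7.acc = true  [g.off == true]
11. n9.hot = 17  [17]
12. n10.pre = 6  [terminal]
13. n11.off = false  [terminal]
14. n9.val = true  [e.pre > 5]
15. n9.wid = "vu"  ["vu"]
16. n3.val = true  [D₀.hot > 18]
17. n3.wid = "vuuw"  [D₁.wid ++ B.idx]
18. n2.mk = false  [D.val == false]
19. n2.off = 30  [len(D.wid) + 26]
20. n2.tag = true  [D.val == true]
21. n2.idx = 22  [22]
22. n12.off = true  [terminal]
23. n13.env = 28  [S₁.idx + 6]
24. n14.env = 3  [C₀.env - 25]
25. n15.wid = -4  [-4]
26. n16.off = false  [terminal]
27. n17.pre = 22  [terminal]
28. n18.fin = 19  [terminal]
29. n15.acc = false  [g.off == true]
30. n14.depth = 21  [C.env + 18]
31. n19.fin = 28  [terminal]
32. n20.env = -6  [C₁.depth - 27]
33. n21.pre = 11  [terminal]
34. n22.hot = 20  [C.env + 26]
35. n23.pre = 22  [terminal]
36. n22.val = true  [e.pre == 22]
37. n22.wid = "uk"  ["uk"]
38. n24.wid = 4  [e.pre * -1 + 15]
39. n25.fin = 28  [terminal]
40. n24.acc = false  [false]
41. n20.depth = -9  [e.pre * -1 + 2]
42. n13.depth = -1  [C₂.depth + 8]
43. n1.mk = false  [g.off == false]
44. n1.off = 22  [(if g.off then C.depth else S₁.idx) + 23]
45. n1.tag = true  [S₁.tag == true]
46. n1.idx = -3  [-3]
47. n0.mk = false  [S₁.mk == true]
48. n0.off = 14  [(if S₁.mk then S₁.idx else S₁.off) - 8]
49. n0.tag = false  [S₁.idx > -3]
50. n0.idx = 6  [S₁.idx + 9]

21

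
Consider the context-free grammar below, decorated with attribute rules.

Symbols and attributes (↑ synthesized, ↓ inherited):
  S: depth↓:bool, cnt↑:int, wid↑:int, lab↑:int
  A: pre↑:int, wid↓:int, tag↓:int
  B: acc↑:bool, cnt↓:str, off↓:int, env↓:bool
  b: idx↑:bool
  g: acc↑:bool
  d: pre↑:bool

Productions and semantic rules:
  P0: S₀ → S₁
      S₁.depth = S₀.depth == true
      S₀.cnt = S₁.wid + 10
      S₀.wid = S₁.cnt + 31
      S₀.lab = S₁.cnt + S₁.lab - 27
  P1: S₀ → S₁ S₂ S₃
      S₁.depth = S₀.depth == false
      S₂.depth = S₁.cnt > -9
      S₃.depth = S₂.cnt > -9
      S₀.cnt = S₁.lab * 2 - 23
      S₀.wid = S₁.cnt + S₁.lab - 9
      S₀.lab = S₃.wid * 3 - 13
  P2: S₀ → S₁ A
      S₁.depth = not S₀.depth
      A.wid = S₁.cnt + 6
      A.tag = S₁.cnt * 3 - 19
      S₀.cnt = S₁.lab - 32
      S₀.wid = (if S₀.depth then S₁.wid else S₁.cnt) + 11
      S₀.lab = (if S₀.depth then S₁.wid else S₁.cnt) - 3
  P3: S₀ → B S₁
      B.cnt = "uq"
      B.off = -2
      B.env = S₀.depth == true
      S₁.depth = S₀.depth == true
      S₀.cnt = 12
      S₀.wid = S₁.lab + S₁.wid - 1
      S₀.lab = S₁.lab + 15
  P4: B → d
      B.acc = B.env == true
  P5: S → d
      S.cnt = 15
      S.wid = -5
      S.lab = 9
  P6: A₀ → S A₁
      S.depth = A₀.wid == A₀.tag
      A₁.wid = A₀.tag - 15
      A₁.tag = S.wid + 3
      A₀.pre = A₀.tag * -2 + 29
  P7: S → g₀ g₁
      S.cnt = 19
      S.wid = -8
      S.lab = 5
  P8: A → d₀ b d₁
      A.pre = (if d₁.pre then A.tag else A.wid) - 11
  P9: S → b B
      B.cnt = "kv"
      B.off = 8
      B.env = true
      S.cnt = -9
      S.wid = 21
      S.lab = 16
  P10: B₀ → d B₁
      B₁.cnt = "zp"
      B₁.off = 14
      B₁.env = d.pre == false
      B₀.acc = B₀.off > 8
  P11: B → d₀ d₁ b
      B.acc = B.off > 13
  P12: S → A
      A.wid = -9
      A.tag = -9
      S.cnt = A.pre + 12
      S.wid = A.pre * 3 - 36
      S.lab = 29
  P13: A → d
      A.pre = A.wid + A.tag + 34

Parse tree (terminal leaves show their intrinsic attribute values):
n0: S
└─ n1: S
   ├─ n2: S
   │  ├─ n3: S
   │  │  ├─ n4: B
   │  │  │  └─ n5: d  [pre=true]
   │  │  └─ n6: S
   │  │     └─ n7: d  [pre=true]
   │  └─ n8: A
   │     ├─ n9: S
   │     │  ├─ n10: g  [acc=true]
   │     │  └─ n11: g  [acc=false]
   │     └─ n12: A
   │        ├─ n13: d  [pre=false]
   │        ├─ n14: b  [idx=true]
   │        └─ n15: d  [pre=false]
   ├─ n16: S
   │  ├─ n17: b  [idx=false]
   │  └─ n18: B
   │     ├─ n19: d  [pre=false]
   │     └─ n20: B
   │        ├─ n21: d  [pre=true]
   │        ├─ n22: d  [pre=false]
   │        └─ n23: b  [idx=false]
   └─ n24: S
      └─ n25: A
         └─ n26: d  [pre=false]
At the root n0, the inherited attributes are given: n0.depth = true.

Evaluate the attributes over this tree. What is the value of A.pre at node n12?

-9

1. n0.depth = true  [given at root]
2. n1.depth = true  [S₀.depth == true]
3. n2.depth = false  [S₀.depth == false]
4. n3.depth = true  [not S₀.depth]
5. n4.cnt = "uq"  ["uq"]
6. n4.off = -2  [-2]
7. n4.env = true  [S₀.depth == true]
8. n5.pre = true  [terminal]
9. n4.acc = true  [B.env == true]
10. n6.depth = true  [S₀.depth == true]
11. n7.pre = true  [terminal]
12. n6.cnt = 15  [15]
13. n6.wid = -5  [-5]
14. n6.lab = 9  [9]
15. n3.cnt = 12  [12]
16. n3.wid = 3  [S₁.lab + S₁.wid - 1]
17. n3.lab = 24  [S₁.lab + 15]
18. n8.wid = 18  [S₁.cnt + 6]
19. n8.tag = 17  [S₁.cnt * 3 - 19]
20. n9.depth = false  [A₀.wid == A₀.tag]
21. n10.acc = true  [terminal]
22. n11.acc = false  [terminal]
23. n9.cnt = 19  [19]
24. n9.wid = -8  [-8]
25. n9.lab = 5  [5]
26. n12.wid = 2  [A₀.tag - 15]
27. n12.tag = -5  [S.wid + 3]
28. n13.pre = false  [terminal]
29. n14.idx = true  [terminal]
30. n15.pre = false  [terminal]
31. n12.pre = -9  [(if d₁.pre then A.tag else A.wid) - 11]
32. n8.pre = -5  [A₀.tag * -2 + 29]
33. n2.cnt = -8  [S₁.lab - 32]
34. n2.wid = 23  [(if S₀.depth then S₁.wid else S₁.cnt) + 11]
35. n2.lab = 9  [(if S₀.depth then S₁.wid else S₁.cnt) - 3]
36. n16.depth = true  [S₁.cnt > -9]
37. n17.idx = false  [terminal]
38. n18.cnt = "kv"  ["kv"]
39. n18.off = 8  [8]
40. n18.env = true  [true]
41. n19.pre = false  [terminal]
42. n20.cnt = "zp"  ["zp"]
43. n20.off = 14  [14]
44. n20.env = true  [d.pre == false]
45. n21.pre = true  [terminal]
46. n22.pre = false  [terminal]
47. n23.idx = false  [terminal]
48. n20.acc = true  [B.off > 13]
49. n18.acc = false  [B₀.off > 8]
50. n16.cnt = -9  [-9]
51. n16.wid = 21  [21]
52. n16.lab = 16  [16]
53. n24.depth = false  [S₂.cnt > -9]
54. n25.wid = -9  [-9]
55. n25.tag = -9  [-9]
56. n26.pre = false  [terminal]
57. n25.pre = 16  [A.wid + A.tag + 34]
58. n24.cnt = 28  [A.pre + 12]
59. n24.wid = 12  [A.pre * 3 - 36]
60. n24.lab = 29  [29]
61. n1.cnt = -5  [S₁.lab * 2 - 23]
62. n1.wid = -8  [S₁.cnt + S₁.lab - 9]
63. n1.lab = 23  [S₃.wid * 3 - 13]
64. n0.cnt = 2  [S₁.wid + 10]
65. n0.wid = 26  [S₁.cnt + 31]
66. n0.lab = -9  [S₁.cnt + S₁.lab - 27]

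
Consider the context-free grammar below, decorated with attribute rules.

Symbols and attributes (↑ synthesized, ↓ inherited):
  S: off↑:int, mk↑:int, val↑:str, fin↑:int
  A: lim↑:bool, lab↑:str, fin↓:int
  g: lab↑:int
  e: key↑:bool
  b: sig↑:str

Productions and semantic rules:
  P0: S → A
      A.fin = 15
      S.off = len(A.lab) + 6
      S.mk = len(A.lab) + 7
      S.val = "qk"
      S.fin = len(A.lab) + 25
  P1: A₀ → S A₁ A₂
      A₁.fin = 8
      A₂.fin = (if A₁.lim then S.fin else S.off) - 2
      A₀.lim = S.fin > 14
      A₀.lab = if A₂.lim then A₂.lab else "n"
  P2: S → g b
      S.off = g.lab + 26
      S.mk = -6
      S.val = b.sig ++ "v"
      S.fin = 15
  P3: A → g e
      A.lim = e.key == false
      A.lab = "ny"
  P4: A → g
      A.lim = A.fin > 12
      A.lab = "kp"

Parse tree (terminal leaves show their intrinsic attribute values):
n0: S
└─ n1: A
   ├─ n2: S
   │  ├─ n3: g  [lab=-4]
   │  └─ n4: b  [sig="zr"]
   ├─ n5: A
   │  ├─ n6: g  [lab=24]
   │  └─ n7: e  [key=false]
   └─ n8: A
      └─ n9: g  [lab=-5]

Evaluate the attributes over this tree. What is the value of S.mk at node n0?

9

1. n1.fin = 15  [15]
2. n3.lab = -4  [terminal]
3. n4.sig = "zr"  [terminal]
4. n2.off = 22  [g.lab + 26]
5. n2.mk = -6  [-6]
6. n2.val = "zrv"  [b.sig ++ "v"]
7. n2.fin = 15  [15]
8. n5.fin = 8  [8]
9. n6.lab = 24  [terminal]
10. n7.key = false  [terminal]
11. n5.lim = true  [e.key == false]
12. n5.lab = "ny"  ["ny"]
13. n8.fin = 13  [(if A₁.lim then S.fin else S.off) - 2]
14. n9.lab = -5  [terminal]
15. n8.lim = true  [A.fin > 12]
16. n8.lab = "kp"  ["kp"]
17. n1.lim = true  [S.fin > 14]
18. n1.lab = "kp"  [if A₂.lim then A₂.lab else "n"]
19. n0.off = 8  [len(A.lab) + 6]
20. n0.mk = 9  [len(A.lab) + 7]
21. n0.val = "qk"  ["qk"]
22. n0.fin = 27  [len(A.lab) + 25]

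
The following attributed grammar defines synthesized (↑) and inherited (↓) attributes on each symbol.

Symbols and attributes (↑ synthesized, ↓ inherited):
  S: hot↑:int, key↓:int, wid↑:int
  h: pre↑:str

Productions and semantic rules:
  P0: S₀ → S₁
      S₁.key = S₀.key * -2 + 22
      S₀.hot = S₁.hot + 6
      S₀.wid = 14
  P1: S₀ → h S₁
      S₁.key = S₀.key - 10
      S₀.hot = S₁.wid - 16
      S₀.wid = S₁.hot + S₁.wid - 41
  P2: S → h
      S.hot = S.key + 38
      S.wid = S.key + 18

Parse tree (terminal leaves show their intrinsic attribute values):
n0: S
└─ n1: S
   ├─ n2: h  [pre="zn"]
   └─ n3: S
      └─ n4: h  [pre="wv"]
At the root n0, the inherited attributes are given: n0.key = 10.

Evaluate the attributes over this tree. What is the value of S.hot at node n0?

0

1. n0.key = 10  [given at root]
2. n1.key = 2  [S₀.key * -2 + 22]
3. n2.pre = "zn"  [terminal]
4. n3.key = -8  [S₀.key - 10]
5. n4.pre = "wv"  [terminal]
6. n3.hot = 30  [S.key + 38]
7. n3.wid = 10  [S.key + 18]
8. n1.hot = -6  [S₁.wid - 16]
9. n1.wid = -1  [S₁.hot + S₁.wid - 41]
10. n0.hot = 0  [S₁.hot + 6]
11. n0.wid = 14  [14]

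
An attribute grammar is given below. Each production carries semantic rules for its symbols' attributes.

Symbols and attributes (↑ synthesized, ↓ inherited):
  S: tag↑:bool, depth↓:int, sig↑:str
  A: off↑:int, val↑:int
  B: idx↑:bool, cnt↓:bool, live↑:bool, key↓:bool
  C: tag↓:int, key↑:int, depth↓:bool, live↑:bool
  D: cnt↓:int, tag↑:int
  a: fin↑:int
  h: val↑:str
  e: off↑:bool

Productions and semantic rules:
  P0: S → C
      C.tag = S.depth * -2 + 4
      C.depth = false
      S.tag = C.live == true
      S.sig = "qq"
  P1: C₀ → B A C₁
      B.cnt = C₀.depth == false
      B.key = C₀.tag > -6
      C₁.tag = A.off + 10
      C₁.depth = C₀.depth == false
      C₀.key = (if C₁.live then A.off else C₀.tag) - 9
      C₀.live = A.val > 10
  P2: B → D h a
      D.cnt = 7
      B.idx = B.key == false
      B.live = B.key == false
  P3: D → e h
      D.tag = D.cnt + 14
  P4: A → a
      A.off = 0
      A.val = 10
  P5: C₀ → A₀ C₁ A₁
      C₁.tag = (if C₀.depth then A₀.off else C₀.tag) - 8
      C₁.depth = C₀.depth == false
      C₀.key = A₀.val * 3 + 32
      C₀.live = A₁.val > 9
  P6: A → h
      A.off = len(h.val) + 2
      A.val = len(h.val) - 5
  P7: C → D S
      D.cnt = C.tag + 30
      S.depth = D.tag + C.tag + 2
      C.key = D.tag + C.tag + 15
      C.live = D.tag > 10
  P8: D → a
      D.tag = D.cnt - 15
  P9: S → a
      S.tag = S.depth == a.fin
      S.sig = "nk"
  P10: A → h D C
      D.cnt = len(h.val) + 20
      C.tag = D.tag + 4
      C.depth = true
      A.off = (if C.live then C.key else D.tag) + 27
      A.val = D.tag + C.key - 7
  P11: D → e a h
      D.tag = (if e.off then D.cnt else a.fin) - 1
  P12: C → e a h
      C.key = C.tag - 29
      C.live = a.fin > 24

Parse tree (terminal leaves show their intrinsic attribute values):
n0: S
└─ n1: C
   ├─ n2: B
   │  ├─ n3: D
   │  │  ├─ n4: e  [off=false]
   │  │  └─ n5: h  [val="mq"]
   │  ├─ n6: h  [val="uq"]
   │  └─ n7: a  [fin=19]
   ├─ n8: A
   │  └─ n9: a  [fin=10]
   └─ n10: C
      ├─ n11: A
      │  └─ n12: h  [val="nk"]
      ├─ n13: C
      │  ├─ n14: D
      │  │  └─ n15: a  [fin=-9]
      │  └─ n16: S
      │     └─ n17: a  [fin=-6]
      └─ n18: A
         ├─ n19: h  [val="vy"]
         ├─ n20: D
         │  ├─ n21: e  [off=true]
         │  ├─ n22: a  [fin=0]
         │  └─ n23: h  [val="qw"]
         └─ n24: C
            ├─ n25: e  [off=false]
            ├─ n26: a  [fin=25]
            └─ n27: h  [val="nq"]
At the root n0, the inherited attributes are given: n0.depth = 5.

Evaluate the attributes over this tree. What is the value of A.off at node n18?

1. n0.depth = 5  [given at root]
2. n1.tag = -6  [S.depth * -2 + 4]
3. n1.depth = false  [false]
4. n2.cnt = true  [C₀.depth == false]
5. n2.key = false  [C₀.tag > -6]
6. n3.cnt = 7  [7]
7. n4.off = false  [terminal]
8. n5.val = "mq"  [terminal]
9. n3.tag = 21  [D.cnt + 14]
10. n6.val = "uq"  [terminal]
11. n7.fin = 19  [terminal]
12. n2.idx = true  [B.key == false]
13. n2.live = true  [B.key == false]
14. n9.fin = 10  [terminal]
15. n8.off = 0  [0]
16. n8.val = 10  [10]
17. n10.tag = 10  [A.off + 10]
18. n10.depth = true  [C₀.depth == false]
19. n12.val = "nk"  [terminal]
20. n11.off = 4  [len(h.val) + 2]
21. n11.val = -3  [len(h.val) - 5]
22. n13.tag = -4  [(if C₀.depth then A₀.off else C₀.tag) - 8]
23. n13.depth = false  [C₀.depth == false]
24. n14.cnt = 26  [C.tag + 30]
25. n15.fin = -9  [terminal]
26. n14.tag = 11  [D.cnt - 15]
27. n16.depth = 9  [D.tag + C.tag + 2]
28. n17.fin = -6  [terminal]
29. n16.tag = false  [S.depth == a.fin]
30. n16.sig = "nk"  ["nk"]
31. n13.key = 22  [D.tag + C.tag + 15]
32. n13.live = true  [D.tag > 10]
33. n19.val = "vy"  [terminal]
34. n20.cnt = 22  [len(h.val) + 20]
35. n21.off = true  [terminal]
36. n22.fin = 0  [terminal]
37. n23.val = "qw"  [terminal]
38. n20.tag = 21  [(if e.off then D.cnt else a.fin) - 1]
39. n24.tag = 25  [D.tag + 4]
40. n24.depth = true  [true]
41. n25.off = false  [terminal]
42. n26.fin = 25  [terminal]
43. n27.val = "nq"  [terminal]
44. n24.key = -4  [C.tag - 29]
45. n24.live = true  [a.fin > 24]
46. n18.off = 23  [(if C.live then C.key else D.tag) + 27]
47. n18.val = 10  [D.tag + C.key - 7]
48. n10.key = 23  [A₀.val * 3 + 32]
49. n10.live = true  [A₁.val > 9]
50. n1.key = -9  [(if C₁.live then A.off else C₀.tag) - 9]
51. n1.live = false  [A.val > 10]
52. n0.tag = false  [C.live == true]
53. n0.sig = "qq"  ["qq"]

23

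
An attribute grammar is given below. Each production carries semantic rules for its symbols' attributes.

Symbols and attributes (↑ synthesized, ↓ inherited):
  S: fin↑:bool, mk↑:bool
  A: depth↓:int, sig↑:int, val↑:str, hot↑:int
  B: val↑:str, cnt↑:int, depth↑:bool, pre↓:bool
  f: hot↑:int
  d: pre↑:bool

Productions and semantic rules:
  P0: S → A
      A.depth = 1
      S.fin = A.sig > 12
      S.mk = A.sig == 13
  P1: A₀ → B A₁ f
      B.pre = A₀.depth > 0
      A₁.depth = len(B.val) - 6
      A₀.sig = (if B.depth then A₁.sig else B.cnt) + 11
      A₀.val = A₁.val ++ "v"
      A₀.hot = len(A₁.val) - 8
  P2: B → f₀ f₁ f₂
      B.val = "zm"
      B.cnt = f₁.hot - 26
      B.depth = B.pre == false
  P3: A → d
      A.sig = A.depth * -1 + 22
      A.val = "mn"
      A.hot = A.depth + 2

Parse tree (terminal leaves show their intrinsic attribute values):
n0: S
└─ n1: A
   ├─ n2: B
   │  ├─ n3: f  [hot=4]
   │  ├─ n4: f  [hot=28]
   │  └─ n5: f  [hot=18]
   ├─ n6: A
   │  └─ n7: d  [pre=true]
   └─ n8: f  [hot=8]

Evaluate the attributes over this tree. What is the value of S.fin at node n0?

true

1. n1.depth = 1  [1]
2. n2.pre = true  [A₀.depth > 0]
3. n3.hot = 4  [terminal]
4. n4.hot = 28  [terminal]
5. n5.hot = 18  [terminal]
6. n2.val = "zm"  ["zm"]
7. n2.cnt = 2  [f₁.hot - 26]
8. n2.depth = false  [B.pre == false]
9. n6.depth = -4  [len(B.val) - 6]
10. n7.pre = true  [terminal]
11. n6.sig = 26  [A.depth * -1 + 22]
12. n6.val = "mn"  ["mn"]
13. n6.hot = -2  [A.depth + 2]
14. n8.hot = 8  [terminal]
15. n1.sig = 13  [(if B.depth then A₁.sig else B.cnt) + 11]
16. n1.val = "mnv"  [A₁.val ++ "v"]
17. n1.hot = -6  [len(A₁.val) - 8]
18. n0.fin = true  [A.sig > 12]
19. n0.mk = true  [A.sig == 13]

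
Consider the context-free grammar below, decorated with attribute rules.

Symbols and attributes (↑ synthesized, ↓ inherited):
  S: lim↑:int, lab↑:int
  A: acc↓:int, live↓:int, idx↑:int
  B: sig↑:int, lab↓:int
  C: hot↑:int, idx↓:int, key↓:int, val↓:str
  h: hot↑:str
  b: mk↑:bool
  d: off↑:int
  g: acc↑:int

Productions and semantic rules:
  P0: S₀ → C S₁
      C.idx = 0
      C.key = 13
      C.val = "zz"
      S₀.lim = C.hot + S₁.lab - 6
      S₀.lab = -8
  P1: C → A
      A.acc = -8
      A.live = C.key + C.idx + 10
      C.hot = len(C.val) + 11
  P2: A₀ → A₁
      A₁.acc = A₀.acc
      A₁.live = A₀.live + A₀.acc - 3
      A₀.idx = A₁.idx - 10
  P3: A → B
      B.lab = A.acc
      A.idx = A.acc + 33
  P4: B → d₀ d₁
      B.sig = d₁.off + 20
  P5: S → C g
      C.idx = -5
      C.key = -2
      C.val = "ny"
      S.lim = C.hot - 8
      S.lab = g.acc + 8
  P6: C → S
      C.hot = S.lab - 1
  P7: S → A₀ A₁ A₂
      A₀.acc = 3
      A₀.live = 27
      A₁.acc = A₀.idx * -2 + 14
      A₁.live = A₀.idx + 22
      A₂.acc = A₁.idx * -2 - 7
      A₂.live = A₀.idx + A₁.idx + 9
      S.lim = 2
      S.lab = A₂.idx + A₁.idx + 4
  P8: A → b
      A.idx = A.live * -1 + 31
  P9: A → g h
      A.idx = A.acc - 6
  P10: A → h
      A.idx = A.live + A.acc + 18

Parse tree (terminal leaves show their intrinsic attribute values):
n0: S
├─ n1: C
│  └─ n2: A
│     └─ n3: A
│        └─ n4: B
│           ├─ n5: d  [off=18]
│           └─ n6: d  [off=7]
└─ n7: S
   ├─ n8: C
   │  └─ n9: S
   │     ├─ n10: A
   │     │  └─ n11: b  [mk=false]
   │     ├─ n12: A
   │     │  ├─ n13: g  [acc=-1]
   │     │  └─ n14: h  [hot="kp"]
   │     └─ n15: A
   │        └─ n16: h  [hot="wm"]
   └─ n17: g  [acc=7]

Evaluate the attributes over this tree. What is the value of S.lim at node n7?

19

1. n1.idx = 0  [0]
2. n1.key = 13  [13]
3. n1.val = "zz"  ["zz"]
4. n2.acc = -8  [-8]
5. n2.live = 23  [C.key + C.idx + 10]
6. n3.acc = -8  [A₀.acc]
7. n3.live = 12  [A₀.live + A₀.acc - 3]
8. n4.lab = -8  [A.acc]
9. n5.off = 18  [terminal]
10. n6.off = 7  [terminal]
11. n4.sig = 27  [d₁.off + 20]
12. n3.idx = 25  [A.acc + 33]
13. n2.idx = 15  [A₁.idx - 10]
14. n1.hot = 13  [len(C.val) + 11]
15. n8.idx = -5  [-5]
16. n8.key = -2  [-2]
17. n8.val = "ny"  ["ny"]
18. n10.acc = 3  [3]
19. n10.live = 27  [27]
20. n11.mk = false  [terminal]
21. n10.idx = 4  [A.live * -1 + 31]
22. n12.acc = 6  [A₀.idx * -2 + 14]
23. n12.live = 26  [A₀.idx + 22]
24. n13.acc = -1  [terminal]
25. n14.hot = "kp"  [terminal]
26. n12.idx = 0  [A.acc - 6]
27. n15.acc = -7  [A₁.idx * -2 - 7]
28. n15.live = 13  [A₀.idx + A₁.idx + 9]
29. n16.hot = "wm"  [terminal]
30. n15.idx = 24  [A.live + A.acc + 18]
31. n9.lim = 2  [2]
32. n9.lab = 28  [A₂.idx + A₁.idx + 4]
33. n8.hot = 27  [S.lab - 1]
34. n17.acc = 7  [terminal]
35. n7.lim = 19  [C.hot - 8]
36. n7.lab = 15  [g.acc + 8]
37. n0.lim = 22  [C.hot + S₁.lab - 6]
38. n0.lab = -8  [-8]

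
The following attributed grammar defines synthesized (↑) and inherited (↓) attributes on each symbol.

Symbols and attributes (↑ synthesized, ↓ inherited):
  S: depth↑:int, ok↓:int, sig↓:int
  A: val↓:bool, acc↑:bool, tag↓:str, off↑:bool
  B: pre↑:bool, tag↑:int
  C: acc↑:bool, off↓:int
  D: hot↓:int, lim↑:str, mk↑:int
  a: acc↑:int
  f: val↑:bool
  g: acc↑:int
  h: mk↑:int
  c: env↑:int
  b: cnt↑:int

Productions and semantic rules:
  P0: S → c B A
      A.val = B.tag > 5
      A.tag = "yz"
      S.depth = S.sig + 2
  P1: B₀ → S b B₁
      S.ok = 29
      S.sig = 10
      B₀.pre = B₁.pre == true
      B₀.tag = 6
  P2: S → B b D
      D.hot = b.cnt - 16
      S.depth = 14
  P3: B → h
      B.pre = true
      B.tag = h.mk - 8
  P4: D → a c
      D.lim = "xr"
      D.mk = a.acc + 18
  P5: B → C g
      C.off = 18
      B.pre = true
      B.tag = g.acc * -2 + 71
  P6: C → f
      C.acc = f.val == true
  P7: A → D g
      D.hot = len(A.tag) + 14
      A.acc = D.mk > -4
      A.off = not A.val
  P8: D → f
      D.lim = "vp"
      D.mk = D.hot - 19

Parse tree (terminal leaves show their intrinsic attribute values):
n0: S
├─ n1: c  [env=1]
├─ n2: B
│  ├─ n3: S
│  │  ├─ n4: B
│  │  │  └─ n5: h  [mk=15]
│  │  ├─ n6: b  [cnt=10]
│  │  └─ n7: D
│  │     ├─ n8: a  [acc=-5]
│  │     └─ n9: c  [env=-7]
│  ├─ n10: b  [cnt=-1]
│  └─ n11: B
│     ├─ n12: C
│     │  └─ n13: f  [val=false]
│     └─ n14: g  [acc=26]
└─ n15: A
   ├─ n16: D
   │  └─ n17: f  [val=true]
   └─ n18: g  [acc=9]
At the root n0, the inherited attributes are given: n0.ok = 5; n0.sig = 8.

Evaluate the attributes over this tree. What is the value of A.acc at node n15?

true

1. n0.ok = 5  [given at root]
2. n0.sig = 8  [given at root]
3. n1.env = 1  [terminal]
4. n3.ok = 29  [29]
5. n3.sig = 10  [10]
6. n5.mk = 15  [terminal]
7. n4.pre = true  [true]
8. n4.tag = 7  [h.mk - 8]
9. n6.cnt = 10  [terminal]
10. n7.hot = -6  [b.cnt - 16]
11. n8.acc = -5  [terminal]
12. n9.env = -7  [terminal]
13. n7.lim = "xr"  ["xr"]
14. n7.mk = 13  [a.acc + 18]
15. n3.depth = 14  [14]
16. n10.cnt = -1  [terminal]
17. n12.off = 18  [18]
18. n13.val = false  [terminal]
19. n12.acc = false  [f.val == true]
20. n14.acc = 26  [terminal]
21. n11.pre = true  [true]
22. n11.tag = 19  [g.acc * -2 + 71]
23. n2.pre = true  [B₁.pre == true]
24. n2.tag = 6  [6]
25. n15.val = true  [B.tag > 5]
26. n15.tag = "yz"  ["yz"]
27. n16.hot = 16  [len(A.tag) + 14]
28. n17.val = true  [terminal]
29. n16.lim = "vp"  ["vp"]
30. n16.mk = -3  [D.hot - 19]
31. n18.acc = 9  [terminal]
32. n15.acc = true  [D.mk > -4]
33. n15.off = false  [not A.val]
34. n0.depth = 10  [S.sig + 2]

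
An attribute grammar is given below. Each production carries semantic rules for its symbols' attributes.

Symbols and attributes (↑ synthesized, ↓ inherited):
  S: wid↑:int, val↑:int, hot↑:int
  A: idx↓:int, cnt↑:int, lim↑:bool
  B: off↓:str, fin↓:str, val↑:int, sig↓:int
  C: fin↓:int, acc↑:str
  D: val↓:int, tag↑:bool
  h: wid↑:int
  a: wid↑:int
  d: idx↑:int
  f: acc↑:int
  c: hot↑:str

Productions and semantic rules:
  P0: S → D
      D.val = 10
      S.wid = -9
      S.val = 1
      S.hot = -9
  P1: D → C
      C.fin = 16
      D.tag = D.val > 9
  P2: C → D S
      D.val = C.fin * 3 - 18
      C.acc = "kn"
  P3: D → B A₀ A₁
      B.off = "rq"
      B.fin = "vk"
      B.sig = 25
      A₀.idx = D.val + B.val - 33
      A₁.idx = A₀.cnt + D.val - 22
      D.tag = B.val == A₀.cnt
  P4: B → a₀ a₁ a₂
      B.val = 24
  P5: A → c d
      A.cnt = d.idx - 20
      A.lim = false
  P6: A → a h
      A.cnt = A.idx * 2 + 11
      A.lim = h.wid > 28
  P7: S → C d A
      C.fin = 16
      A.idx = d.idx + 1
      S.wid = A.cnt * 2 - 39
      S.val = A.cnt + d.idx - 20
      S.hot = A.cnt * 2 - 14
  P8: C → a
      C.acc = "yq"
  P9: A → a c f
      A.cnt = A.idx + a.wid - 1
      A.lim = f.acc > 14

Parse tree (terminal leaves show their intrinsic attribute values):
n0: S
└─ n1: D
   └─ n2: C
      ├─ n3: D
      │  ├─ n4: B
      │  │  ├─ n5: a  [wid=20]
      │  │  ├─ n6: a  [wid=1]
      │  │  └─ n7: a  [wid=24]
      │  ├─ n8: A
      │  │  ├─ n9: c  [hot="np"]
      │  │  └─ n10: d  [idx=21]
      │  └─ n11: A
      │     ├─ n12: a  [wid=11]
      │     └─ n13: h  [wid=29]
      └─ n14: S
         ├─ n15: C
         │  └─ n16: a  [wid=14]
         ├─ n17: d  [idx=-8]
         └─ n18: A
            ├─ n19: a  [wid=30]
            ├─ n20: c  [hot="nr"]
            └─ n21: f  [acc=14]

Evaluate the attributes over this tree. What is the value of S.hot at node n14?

30

1. n1.val = 10  [10]
2. n2.fin = 16  [16]
3. n3.val = 30  [C.fin * 3 - 18]
4. n4.off = "rq"  ["rq"]
5. n4.fin = "vk"  ["vk"]
6. n4.sig = 25  [25]
7. n5.wid = 20  [terminal]
8. n6.wid = 1  [terminal]
9. n7.wid = 24  [terminal]
10. n4.val = 24  [24]
11. n8.idx = 21  [D.val + B.val - 33]
12. n9.hot = "np"  [terminal]
13. n10.idx = 21  [terminal]
14. n8.cnt = 1  [d.idx - 20]
15. n8.lim = false  [false]
16. n11.idx = 9  [A₀.cnt + D.val - 22]
17. n12.wid = 11  [terminal]
18. n13.wid = 29  [terminal]
19. n11.cnt = 29  [A.idx * 2 + 11]
20. n11.lim = true  [h.wid > 28]
21. n3.tag = false  [B.val == A₀.cnt]
22. n15.fin = 16  [16]
23. n16.wid = 14  [terminal]
24. n15.acc = "yq"  ["yq"]
25. n17.idx = -8  [terminal]
26. n18.idx = -7  [d.idx + 1]
27. n19.wid = 30  [terminal]
28. n20.hot = "nr"  [terminal]
29. n21.acc = 14  [terminal]
30. n18.cnt = 22  [A.idx + a.wid - 1]
31. n18.lim = false  [f.acc > 14]
32. n14.wid = 5  [A.cnt * 2 - 39]
33. n14.val = -6  [A.cnt + d.idx - 20]
34. n14.hot = 30  [A.cnt * 2 - 14]
35. n2.acc = "kn"  ["kn"]
36. n1.tag = true  [D.val > 9]
37. n0.wid = -9  [-9]
38. n0.val = 1  [1]
39. n0.hot = -9  [-9]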